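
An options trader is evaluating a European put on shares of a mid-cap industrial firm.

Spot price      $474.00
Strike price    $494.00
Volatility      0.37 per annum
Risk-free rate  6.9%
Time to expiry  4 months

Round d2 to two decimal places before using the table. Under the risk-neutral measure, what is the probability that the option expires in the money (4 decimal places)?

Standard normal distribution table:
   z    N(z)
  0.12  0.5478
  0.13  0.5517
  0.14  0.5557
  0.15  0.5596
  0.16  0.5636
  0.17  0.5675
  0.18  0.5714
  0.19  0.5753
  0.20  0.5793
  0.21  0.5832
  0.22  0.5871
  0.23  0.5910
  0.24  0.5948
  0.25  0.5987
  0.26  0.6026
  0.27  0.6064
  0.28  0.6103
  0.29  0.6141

0.5753

σ√T = 0.37·√0.3333 = 0.2136
d₁ = [ln(474/494) + (0.069 + 0.37²/2)·0.3333] / 0.2136 = [-0.0413 + 0.0458] / 0.2136 = 0.0210 ⇒ 0.02
d₂ = d₁ − σ√T = 0.0210 − 0.2136 = -0.1926 ⇒ -0.19
Pr(exercise) under Q = N(−d₂) = N(0.19) = 0.5753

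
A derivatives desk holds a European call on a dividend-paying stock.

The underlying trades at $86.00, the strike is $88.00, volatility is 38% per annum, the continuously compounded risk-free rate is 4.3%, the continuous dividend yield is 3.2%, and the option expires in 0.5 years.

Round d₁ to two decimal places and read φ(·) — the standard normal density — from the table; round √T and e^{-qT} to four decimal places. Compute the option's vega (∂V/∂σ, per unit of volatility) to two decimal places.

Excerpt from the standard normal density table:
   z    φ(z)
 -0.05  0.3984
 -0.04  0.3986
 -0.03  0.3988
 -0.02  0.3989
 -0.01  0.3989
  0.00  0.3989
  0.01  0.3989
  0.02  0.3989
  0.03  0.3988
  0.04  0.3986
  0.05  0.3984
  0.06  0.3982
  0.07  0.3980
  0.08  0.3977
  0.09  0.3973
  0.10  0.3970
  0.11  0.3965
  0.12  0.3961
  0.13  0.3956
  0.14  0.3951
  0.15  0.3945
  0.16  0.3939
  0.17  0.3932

23.82

σ√T = 0.38·√0.5 = 0.2687
ln(S/K) + (r − q + σ²/2)T = ln(86/88) + (0.043 − 0.032 + 0.38²/2)·0.5 = -0.0230 + 0.0416 = 0.0186
d₁ = 0.0186 / 0.2687 = 0.0693 ⇒ 0.07
√T = √0.5 = 0.7071
φ(d₁) = φ(0.07) = 0.3980
e^(−qT) = e^(−0.032·0.5) = 0.9841
vega = S·e^(−qT)·φ(d₁)·√T = 86·0.9841·0.3980·0.7071 = 23.8178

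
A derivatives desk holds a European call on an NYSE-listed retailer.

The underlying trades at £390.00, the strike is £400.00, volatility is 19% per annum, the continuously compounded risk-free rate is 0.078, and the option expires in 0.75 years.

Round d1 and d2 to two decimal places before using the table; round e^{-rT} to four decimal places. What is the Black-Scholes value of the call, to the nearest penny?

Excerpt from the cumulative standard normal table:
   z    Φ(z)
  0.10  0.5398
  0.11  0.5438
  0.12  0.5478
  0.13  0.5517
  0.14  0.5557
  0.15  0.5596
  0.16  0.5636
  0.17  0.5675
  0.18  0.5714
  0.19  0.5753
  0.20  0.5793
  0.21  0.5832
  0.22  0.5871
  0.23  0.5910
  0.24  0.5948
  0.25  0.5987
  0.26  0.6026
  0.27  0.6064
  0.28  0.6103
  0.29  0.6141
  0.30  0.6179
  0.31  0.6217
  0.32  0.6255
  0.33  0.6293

£31.34

T = 0.75;  σ√T = 0.1645
d₁ = [ln(390/400) + (0.078 + 0.19²/2)·0.75] / 0.1645 = [-0.0253 + 0.0720] / 0.1645 = 0.2839 → 0.28
d₂ = d₁ − σ√T = 0.2839 − 0.1645 = 0.1194 → 0.12
e^(−rT) = e^(−0.078·0.75) = 0.9432
N(d₁) = N(0.28) = 0.6103;  N(d₂) = N(0.12) = 0.5478
C = 390·0.6103 − 400·0.9432·0.5478 = 238.0170 − 206.6740 = 31.3430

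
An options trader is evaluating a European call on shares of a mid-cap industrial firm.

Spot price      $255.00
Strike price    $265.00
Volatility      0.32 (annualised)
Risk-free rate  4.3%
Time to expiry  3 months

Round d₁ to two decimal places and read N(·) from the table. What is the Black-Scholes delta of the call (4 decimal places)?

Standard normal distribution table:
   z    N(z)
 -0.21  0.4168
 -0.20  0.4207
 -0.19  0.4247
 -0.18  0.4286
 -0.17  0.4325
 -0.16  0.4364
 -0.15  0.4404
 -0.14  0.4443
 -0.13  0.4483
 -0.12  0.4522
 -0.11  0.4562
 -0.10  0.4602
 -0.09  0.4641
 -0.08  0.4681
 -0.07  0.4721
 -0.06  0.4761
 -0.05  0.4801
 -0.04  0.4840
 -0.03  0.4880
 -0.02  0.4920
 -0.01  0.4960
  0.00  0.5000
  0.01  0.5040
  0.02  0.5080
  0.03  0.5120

0.4641

σ√T = 0.32·√0.25 = 0.1600
d₁ = [ln(255/265) + (0.043 + 0.32²/2)·0.25] / 0.1600 = [-0.0385 + 0.0236] / 0.1600 = -0.0932 ≈ -0.09
N(d₁) = N(-0.09) = 0.4641
Δ_call = N(d₁) = 0.4641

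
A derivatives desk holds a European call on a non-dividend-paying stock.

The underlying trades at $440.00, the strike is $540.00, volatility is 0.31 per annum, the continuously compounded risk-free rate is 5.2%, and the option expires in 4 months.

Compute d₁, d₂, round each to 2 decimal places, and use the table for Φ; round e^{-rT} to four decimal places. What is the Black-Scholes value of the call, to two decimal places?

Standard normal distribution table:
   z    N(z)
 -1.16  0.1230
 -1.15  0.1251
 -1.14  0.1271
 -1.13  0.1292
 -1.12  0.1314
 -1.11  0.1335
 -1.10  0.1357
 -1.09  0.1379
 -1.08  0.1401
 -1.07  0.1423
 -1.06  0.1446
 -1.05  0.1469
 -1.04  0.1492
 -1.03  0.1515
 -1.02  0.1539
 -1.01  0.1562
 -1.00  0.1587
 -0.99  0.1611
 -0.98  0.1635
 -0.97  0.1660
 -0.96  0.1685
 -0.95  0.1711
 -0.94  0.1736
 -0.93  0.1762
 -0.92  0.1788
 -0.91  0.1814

$6.69

T = 0.3333;  σ√T = 0.1790
d₁ = [ln(440/540) + (0.052 + 0.31²/2)·0.3333] / 0.1790 = [-0.2048 + 0.0333] / 0.1790 = -0.9579 ≈ -0.96
d₂ = d₁ − σ√T = -0.9579 − 0.1790 = -1.1369 ≈ -1.14
exp(−rT) = exp(−0.052·0.3333) = 0.9828
N(d₁) = N(-0.96) = 0.1685;  N(d₂) = N(-1.14) = 0.1271
C = 440·0.1685 − 540·0.9828·0.1271 = 74.1400 − 67.4535 = 6.6865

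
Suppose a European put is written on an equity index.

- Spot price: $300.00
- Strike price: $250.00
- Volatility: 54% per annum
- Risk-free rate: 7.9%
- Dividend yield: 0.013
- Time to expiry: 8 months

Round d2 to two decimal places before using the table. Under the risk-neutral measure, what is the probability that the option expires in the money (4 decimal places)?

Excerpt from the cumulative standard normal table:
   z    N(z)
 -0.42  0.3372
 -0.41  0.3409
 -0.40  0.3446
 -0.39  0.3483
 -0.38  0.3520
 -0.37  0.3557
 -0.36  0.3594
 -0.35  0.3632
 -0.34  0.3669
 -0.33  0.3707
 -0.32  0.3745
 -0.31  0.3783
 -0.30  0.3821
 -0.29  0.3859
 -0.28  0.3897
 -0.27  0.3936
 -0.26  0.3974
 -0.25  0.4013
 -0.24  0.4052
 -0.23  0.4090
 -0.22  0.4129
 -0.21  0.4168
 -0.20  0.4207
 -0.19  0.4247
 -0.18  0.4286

σ√T = 0.54 × 0.8165 = 0.4409
d₁ = [ln(300/250) + (0.079 − 0.013 + 0.54²/2)·0.6667] / 0.4409 = [0.1823 + 0.1412] / 0.4409 = 0.7338 which rounds to 0.73
d₂ = d₁ − σ√T = 0.7338 − 0.4409 = 0.2929 which rounds to 0.29
Pr(exercise) under Q = N(−d₂) = N(-0.29) = 0.3859

0.3859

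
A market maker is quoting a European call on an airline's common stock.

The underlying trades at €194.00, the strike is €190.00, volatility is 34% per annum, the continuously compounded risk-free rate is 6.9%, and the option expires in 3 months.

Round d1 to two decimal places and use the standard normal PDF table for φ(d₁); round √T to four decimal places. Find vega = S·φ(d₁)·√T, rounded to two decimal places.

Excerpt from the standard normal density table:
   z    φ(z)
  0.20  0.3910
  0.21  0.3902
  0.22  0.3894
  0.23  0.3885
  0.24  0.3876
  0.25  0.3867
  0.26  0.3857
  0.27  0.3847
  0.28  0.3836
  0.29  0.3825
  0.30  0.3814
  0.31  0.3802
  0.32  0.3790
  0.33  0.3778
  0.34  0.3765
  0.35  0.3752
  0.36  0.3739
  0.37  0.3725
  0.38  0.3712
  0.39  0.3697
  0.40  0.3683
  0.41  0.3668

36.88

σ√T = 0.34·√0.25 = 0.1700
d₁ = [ln(194/190) + (0.069 + ½·0.34²)·0.25] / (σ√T) = (0.0208 + 0.0317) / 0.1700 = 0.3090 ≈ 0.31
√T = √0.25 = 0.5000
φ(d₁) = φ(0.31) = 0.3802
vega = S·φ(d₁)·√T = 194·0.3802·0.5000 = 36.8794
(Vega is the same for a European call and put with the same parameters.)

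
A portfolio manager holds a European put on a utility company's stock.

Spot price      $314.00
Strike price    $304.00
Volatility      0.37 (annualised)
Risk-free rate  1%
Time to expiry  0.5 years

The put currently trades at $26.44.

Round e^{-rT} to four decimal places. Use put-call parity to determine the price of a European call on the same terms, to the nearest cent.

exp(−rT) = exp(−0.01·0.5) = 0.9950
Put-call parity: C − P = S − K·e^(−rT) = 314 − 304·0.9950 = 314 − 302.4800 = 11.5200
C = P + (C − P) = 26.44 + (11.5200) = 37.9600

$37.96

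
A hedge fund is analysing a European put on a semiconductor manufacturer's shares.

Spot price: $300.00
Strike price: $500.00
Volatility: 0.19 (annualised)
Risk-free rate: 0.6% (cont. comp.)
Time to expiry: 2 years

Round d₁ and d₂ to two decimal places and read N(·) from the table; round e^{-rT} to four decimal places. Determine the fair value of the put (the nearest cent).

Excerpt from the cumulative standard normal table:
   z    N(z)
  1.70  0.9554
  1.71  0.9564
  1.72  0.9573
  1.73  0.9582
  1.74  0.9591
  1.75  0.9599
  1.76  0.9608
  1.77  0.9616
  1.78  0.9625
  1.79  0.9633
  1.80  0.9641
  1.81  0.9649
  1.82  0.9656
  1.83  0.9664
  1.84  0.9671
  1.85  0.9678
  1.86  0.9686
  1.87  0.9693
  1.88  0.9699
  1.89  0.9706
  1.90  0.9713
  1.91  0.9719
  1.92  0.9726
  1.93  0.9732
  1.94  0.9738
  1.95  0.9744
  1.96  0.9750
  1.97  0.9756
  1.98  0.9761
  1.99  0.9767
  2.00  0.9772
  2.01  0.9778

σ√T = 0.19·√2 = 0.2687
ln(S/K) + (r + σ²/2)T = ln(300/500) + (0.006 + 0.19²/2)·2 = -0.5108 + 0.0481 = -0.4627
d₁ = -0.4627 / 0.2687 = -1.7221 → -1.72
d₂ = d₁ − σ√T = -1.7221 − 0.2687 = -1.9908 → -1.99
exp(−rT) = exp(−0.006·2) = 0.9881
N(−d₂) = N(1.99) = 0.9767;  N(−d₁) = N(1.72) = 0.9573
P = 500·0.9881·0.9767 − 300·0.9573 = 482.5386 − 287.1900 = 195.3486

$195.35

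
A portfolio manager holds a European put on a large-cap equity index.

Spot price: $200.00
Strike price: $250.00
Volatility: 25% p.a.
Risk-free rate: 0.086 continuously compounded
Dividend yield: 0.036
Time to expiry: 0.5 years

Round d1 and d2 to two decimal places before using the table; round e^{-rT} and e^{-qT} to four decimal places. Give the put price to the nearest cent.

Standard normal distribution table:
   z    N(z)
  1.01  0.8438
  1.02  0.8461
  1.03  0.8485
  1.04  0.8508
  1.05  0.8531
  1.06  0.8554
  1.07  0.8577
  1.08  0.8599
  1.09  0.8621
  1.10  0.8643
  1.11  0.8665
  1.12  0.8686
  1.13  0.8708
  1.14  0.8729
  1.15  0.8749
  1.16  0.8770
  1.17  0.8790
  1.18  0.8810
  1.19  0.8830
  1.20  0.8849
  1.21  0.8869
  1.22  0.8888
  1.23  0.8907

$45.71

T = 0.5;  σ√T = 0.1768
ln(S/K) + (r − q + σ²/2)T = ln(200/250) + (0.086 − 0.036 + 0.25²/2)·0.5 = -0.2231 + 0.0406 = -0.1825
d₁ = -0.1825 / 0.1768 = -1.0325 ≈ -1.03
d₂ = d₁ − σ√T = -1.0325 − 0.1768 = -1.2093 ≈ -1.21
exp(−qT) = exp(−0.036·0.5) = 0.9822;  exp(−rT) = exp(−0.086·0.5) = 0.9579
N(−d₂) = N(1.21) = 0.8869;  N(−d₁) = N(1.03) = 0.8485
P = 250·0.9579·0.8869 − 200·0.9822·0.8485 = 212.3904 − 166.6793 = 45.7110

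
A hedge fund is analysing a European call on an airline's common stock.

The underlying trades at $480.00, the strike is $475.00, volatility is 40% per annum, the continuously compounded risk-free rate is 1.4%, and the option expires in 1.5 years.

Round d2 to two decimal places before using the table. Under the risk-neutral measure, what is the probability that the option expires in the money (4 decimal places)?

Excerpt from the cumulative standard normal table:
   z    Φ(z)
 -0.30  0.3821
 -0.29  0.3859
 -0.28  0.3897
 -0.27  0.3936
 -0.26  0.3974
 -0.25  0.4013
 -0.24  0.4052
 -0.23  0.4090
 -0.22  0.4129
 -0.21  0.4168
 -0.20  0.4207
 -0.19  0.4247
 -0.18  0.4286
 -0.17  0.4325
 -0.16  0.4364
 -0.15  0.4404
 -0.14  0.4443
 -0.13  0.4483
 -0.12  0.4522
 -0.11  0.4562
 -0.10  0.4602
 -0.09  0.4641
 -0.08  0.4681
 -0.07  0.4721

0.4286

σ√T = 0.4 × 1.2247 = 0.4899
d₁ = [ln(480/475) + (0.014 + 0.4²/2)·1.5] / 0.4899 = [0.0105 + 0.1410] / 0.4899 = 0.3092 → 0.31
d₂ = d₁ − σ√T = 0.3092 − 0.4899 = -0.1807 → -0.18
Pr(exercise) under Q = N(d₂) = 0.4286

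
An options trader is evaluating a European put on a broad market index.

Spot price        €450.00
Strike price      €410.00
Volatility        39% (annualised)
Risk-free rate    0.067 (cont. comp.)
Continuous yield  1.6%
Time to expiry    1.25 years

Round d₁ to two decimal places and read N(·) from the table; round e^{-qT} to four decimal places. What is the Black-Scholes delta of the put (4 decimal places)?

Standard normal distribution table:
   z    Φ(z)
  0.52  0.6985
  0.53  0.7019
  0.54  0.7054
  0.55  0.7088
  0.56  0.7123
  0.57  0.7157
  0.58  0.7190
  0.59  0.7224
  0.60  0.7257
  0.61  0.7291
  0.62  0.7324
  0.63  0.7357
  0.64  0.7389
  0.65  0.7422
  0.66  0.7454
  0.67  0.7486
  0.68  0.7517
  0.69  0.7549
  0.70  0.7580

-0.2754

σ√T = 0.39·√1.25 = 0.4360
d₁ = [ln(450/410) + (0.067 − 0.016 + 0.39²/2)·1.25] / 0.4360 = [0.0931 + 0.1588] / 0.4360 = 0.5777 which rounds to 0.58
N(d₁) = N(0.58) = 0.7190
Δ_put = exp(−qT)·(N(d₁) − 1) = 0.9802·(0.7190 − 1) = -0.2754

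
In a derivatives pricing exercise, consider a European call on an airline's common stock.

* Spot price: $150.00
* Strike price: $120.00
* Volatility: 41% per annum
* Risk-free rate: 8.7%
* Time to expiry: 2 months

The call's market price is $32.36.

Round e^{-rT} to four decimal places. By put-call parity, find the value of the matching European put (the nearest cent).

e^(−rT) = e^(−0.087·0.1667) = 0.9856
Put-call parity: C − P = S − K·e^(−rT) = 150 − 120·0.9856 = 150 − 118.2720 = 31.7280
P = C − (C − P) = 32.36 − (31.7280) = 0.6320

$0.63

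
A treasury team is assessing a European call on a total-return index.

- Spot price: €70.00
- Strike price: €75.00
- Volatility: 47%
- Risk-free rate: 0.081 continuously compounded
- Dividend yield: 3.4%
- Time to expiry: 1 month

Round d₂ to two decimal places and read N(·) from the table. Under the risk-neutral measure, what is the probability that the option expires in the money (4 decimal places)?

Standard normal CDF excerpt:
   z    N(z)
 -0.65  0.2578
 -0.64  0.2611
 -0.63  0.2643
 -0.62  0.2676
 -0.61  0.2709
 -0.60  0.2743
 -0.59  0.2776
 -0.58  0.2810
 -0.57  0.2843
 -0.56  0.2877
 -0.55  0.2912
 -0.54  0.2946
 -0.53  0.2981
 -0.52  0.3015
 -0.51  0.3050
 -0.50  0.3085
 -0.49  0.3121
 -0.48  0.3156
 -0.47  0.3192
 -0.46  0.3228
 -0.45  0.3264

T = 0.08333;  σ√T = 0.1357
d₁ = [ln(70/75) + (0.081 − 0.034 + ½·0.47²)·0.08333] / (σ√T) = (-0.0690 + 0.0131) / 0.1357 = -0.4118 ⇒ -0.41
d₂ = -0.4118 − 0.1357 = -0.5475 ⇒ -0.55
Risk-neutral Pr[S_T > K] = N(d₂) = N(-0.55) = 0.2912

0.2912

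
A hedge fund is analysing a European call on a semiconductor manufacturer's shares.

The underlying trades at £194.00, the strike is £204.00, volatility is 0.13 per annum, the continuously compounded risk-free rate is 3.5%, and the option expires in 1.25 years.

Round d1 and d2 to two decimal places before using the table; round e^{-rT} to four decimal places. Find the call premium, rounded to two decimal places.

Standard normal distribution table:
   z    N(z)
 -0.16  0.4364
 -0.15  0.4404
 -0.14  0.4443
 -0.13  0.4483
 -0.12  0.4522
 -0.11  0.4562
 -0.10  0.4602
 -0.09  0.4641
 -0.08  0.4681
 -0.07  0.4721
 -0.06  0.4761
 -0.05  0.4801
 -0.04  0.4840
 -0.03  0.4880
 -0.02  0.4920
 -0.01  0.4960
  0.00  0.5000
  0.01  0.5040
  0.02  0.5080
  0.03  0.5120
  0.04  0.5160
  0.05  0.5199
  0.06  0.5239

σ√T = 0.13 × 1.1180 = 0.1453
d₁ = [ln(194/204) + (0.035 + ½·0.13²)·1.25] / (σ√T) = (-0.0503 + 0.0543) / 0.1453 = 0.0279 which rounds to 0.03
d₂ = 0.0279 − 0.1453 = -0.1175 which rounds to -0.12
exp(−rT) = exp(−0.035·1.25) = 0.9572
C = 194·N(0.03) − 204·0.9572·N(-0.12) = 194·0.5120 − 204·0.9572·0.4522 = 99.3280 − 88.3006 = 11.0274

£11.03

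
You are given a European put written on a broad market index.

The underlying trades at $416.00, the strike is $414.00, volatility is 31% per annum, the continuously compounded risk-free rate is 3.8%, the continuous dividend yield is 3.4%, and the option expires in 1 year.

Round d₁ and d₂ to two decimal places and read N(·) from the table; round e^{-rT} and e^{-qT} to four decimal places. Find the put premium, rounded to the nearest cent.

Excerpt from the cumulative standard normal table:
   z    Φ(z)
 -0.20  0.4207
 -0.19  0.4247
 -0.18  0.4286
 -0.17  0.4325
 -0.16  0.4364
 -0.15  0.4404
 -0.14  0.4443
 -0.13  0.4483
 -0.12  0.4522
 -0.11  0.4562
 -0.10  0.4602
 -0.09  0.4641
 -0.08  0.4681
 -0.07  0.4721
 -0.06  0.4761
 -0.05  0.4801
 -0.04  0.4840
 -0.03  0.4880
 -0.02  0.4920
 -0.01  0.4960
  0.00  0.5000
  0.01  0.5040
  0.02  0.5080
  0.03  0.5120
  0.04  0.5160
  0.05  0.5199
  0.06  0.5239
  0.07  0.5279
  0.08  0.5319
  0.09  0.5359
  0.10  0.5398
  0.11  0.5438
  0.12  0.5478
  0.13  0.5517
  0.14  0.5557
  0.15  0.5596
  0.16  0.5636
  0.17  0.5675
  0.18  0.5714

$47.54

T = 1;  σ√T = 0.3100
d₁ = [ln(416/414) + (0.038 − 0.034 + ½·0.31²)·1] / (σ√T) = (0.0048 + 0.0520) / 0.3100 = 0.1834 ⇒ 0.18
d₂ = 0.1834 − 0.3100 = -0.1266 ⇒ -0.13
e^(−qT) = e^(−0.034·1) = 0.9666;  e^(−rT) = e^(−0.038·1) = 0.9627
N(−d₂) = N(0.13) = 0.5517;  N(−d₁) = N(-0.18) = 0.4286
P = 414·0.9627·0.5517 − 416·0.9666·0.4286 = 219.8843 − 172.3425 = 47.5419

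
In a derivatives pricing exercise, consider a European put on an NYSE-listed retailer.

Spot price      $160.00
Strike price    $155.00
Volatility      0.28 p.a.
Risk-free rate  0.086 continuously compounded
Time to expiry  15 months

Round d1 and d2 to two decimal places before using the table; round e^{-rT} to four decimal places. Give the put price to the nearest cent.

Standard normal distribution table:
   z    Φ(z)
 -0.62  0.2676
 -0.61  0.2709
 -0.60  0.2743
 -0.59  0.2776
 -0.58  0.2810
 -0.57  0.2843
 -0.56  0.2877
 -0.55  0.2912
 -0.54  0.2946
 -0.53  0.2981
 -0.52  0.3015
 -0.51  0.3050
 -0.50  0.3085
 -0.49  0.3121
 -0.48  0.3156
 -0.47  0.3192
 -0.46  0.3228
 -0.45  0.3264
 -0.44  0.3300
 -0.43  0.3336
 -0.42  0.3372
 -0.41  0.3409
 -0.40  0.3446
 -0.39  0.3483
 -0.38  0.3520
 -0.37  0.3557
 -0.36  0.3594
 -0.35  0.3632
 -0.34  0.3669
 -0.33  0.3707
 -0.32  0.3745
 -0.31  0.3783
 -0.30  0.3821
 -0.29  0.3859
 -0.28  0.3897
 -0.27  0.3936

$9.83

σ√T = 0.28·√1.25 = 0.3130
ln(S/K) + (r + σ²/2)T = ln(160/155) + (0.086 + 0.28²/2)·1.25 = 0.0317 + 0.1565 = 0.1882
d₁ = 0.1882 / 0.3130 = 0.6013 → 0.60
d₂ = d₁ − σ√T = 0.6013 − 0.3130 = 0.2883 → 0.29
e^(−rT) = e^(−0.086·1.25) = 0.8981
N(−d₂) = N(-0.29) = 0.3859;  N(−d₁) = N(-0.60) = 0.2743
P = 155·0.8981·0.3859 − 160·0.2743 = 53.7194 − 43.8880 = 9.8314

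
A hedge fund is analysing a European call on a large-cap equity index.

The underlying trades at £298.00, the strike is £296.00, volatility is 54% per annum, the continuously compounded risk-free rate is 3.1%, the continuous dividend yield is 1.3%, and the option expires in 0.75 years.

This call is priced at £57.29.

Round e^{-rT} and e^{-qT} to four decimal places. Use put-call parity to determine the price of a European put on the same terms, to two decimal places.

exp(−qT) = exp(−0.013·0.75) = 0.9903;  exp(−rT) = exp(−0.031·0.75) = 0.9770
Put-call parity: C − P = S·e^(−qT) − K·e^(−rT) = 298·0.9903 − 296·0.9770 = 295.1094 − 289.1920 = 5.9174
P = C − (C − P) = 57.29 − (5.9174) = 51.3726

£51.37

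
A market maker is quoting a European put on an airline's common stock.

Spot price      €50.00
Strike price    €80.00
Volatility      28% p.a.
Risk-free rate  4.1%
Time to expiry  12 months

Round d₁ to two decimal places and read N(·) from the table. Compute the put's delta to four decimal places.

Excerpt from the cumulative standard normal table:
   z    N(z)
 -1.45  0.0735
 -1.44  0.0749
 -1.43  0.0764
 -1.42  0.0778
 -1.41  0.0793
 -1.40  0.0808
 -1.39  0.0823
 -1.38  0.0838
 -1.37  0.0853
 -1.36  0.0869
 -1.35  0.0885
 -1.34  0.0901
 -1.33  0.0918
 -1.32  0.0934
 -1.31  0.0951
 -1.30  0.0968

-0.9177

T = 1;  σ√T = 0.2800
d₁ = [ln(50/80) + (0.041 + 0.28²/2)·1] / 0.2800 = [-0.4700 + 0.0802] / 0.2800 = -1.3922 ⇒ -1.39
N(d₁) = N(-1.39) = 0.0823
Δ_put = N(d₁) − 1 = 0.0823 − 1 = -0.9177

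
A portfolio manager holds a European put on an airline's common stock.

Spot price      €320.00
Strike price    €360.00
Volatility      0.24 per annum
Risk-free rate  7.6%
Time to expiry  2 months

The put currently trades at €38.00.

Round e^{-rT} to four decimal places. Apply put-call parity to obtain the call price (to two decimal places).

exp(−rT) = exp(−0.076·0.1667) = 0.9874
Put-call parity: C − P = S − K·e^(−rT) = 320 − 360·0.9874 = 320 − 355.4640 = -35.4640
C = P + (C − P) = 38.00 + (-35.4640) = 2.5360

€2.54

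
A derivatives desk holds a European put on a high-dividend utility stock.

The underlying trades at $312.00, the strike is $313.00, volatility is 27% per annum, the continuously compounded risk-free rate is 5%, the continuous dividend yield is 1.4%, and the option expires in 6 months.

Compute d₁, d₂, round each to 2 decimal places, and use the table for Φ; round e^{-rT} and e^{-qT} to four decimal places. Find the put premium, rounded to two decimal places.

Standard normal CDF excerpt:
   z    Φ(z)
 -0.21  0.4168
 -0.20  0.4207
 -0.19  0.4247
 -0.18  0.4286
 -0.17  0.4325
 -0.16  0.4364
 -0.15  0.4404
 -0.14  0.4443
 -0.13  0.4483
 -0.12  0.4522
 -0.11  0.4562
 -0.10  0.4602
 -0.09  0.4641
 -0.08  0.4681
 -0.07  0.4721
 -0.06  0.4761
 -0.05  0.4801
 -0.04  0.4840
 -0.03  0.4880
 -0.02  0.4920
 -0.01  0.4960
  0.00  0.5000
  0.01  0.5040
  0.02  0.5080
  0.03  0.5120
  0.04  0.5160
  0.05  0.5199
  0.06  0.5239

σ√T = 0.27 × 0.7071 = 0.1909
d₁ = [ln(312/313) + (0.05 − 0.014 + ½·0.27²)·0.5] / (σ√T) = (-0.0032 + 0.0362) / 0.1909 = 0.1730 ⇒ 0.17
d₂ = 0.1730 − 0.1909 = -0.0179 ⇒ -0.02
e^(−qT) = e^(−0.014·0.5) = 0.9930;  e^(−rT) = e^(−0.05·0.5) = 0.9753
N(−d₂) = N(0.02) = 0.5080;  N(−d₁) = N(-0.17) = 0.4325
P = 313·0.9753·0.5080 − 312·0.9930·0.4325 = 155.0766 − 133.9954 = 21.0812

$21.08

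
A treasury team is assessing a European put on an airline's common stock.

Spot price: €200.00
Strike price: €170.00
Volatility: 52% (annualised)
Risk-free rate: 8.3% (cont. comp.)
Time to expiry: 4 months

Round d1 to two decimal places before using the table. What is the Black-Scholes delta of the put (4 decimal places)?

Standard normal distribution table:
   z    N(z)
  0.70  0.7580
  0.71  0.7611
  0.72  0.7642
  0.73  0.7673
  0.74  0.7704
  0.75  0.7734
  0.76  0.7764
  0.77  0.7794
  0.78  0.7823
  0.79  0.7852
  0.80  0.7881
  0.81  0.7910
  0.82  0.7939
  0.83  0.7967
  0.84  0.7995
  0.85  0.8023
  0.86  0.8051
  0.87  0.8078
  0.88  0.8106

-0.2177

T = 0.3333;  σ√T = 0.3002
d₁ = [ln(200/170) + (0.083 + 0.52²/2)·0.3333] / 0.3002 = [0.1625 + 0.0727] / 0.3002 = 0.7836 ⇒ 0.78
N(d₁) = N(0.78) = 0.7823
Δ_put = N(d₁) − 1 = 0.7823 − 1 = -0.2177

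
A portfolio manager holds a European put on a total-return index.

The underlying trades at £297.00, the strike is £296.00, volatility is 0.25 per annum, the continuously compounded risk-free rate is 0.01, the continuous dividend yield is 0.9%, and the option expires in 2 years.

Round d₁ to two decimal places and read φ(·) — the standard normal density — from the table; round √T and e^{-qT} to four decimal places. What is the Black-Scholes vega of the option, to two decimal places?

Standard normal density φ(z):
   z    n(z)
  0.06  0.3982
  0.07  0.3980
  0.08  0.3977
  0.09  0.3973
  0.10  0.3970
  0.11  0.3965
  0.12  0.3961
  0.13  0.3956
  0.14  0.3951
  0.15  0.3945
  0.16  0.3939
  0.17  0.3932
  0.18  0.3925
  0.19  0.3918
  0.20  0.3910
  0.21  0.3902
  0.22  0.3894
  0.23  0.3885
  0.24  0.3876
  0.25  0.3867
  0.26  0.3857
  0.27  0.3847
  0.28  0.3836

T = 2;  σ√T = 0.3536
d₁ = [ln(297/296) + (0.01 − 0.009 + 0.25²/2)·2] / 0.3536 = [0.0034 + 0.0645] / 0.3536 = 0.1920 → 0.19
√T = √2 = 1.4142
φ(d₁) = φ(0.19) = 0.3918
e^(−qT) = e^(−0.009·2) = 0.9822
vega = S·e^(−qT)·φ(d₁)·√T = 297·0.9822·0.3918·1.4142 = 161.6336

161.63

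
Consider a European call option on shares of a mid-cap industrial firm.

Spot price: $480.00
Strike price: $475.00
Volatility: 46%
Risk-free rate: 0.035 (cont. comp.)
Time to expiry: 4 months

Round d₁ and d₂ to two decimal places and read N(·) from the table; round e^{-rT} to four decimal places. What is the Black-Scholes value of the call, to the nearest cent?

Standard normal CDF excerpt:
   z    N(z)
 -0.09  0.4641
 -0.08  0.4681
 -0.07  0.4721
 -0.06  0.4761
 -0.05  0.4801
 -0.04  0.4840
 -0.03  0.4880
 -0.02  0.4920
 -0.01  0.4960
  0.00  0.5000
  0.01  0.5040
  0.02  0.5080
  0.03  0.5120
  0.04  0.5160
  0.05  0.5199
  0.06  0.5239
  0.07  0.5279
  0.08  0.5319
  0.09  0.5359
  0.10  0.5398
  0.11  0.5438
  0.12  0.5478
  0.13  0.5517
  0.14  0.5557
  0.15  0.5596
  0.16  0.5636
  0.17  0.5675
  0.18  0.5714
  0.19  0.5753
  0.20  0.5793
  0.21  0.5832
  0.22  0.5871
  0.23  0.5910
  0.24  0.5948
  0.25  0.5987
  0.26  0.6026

σ√T = 0.46 × 0.5774 = 0.2656
d₁ = [ln(480/475) + (0.035 + 0.46²/2)·0.3333] / 0.2656 = [0.0105 + 0.0469] / 0.2656 = 0.2161 which rounds to 0.22
d₂ = d₁ − σ√T = 0.2161 − 0.2656 = -0.0494 which rounds to -0.05
e^(−rT) = e^(−0.035·0.3333) = 0.9884
N(d₁) = N(0.22) = 0.5871;  N(d₂) = N(-0.05) = 0.4801
C = 480·0.5871 − 475·0.9884·0.4801 = 281.8080 − 225.4021 = 56.4059

$56.41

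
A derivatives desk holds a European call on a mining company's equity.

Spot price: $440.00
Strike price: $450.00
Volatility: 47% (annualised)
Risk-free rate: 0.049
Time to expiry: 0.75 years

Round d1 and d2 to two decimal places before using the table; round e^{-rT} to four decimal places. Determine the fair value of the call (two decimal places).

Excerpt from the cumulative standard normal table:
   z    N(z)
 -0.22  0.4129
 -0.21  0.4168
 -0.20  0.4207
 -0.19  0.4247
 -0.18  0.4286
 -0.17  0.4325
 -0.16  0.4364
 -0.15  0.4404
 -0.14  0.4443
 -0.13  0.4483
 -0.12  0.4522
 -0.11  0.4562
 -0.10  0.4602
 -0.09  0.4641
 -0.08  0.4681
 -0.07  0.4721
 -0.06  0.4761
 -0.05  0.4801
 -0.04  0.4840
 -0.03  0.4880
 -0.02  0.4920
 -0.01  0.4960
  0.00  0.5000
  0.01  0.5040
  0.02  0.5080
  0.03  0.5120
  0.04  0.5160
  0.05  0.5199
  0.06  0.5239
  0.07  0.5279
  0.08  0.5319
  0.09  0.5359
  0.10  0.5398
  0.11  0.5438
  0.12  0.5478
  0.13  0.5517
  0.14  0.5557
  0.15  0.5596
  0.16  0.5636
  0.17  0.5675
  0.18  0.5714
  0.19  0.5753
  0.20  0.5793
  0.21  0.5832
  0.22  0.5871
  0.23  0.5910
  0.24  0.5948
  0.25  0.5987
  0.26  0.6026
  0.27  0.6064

$74.11

T = 0.75;  σ√T = 0.4070
d₁ = [ln(440/450) + (0.049 + ½·0.47²)·0.75] / (σ√T) = (-0.0225 + 0.1196) / 0.4070 = 0.2386 ≈ 0.24
d₂ = 0.2386 − 0.4070 = -0.1684 ≈ -0.17
exp(−rT) = exp(−0.049·0.75) = 0.9639
C = 440·N(0.24) − 450·0.9639·N(-0.17) = 440·0.5948 − 450·0.9639·0.4325 = 261.7120 − 187.5990 = 74.1130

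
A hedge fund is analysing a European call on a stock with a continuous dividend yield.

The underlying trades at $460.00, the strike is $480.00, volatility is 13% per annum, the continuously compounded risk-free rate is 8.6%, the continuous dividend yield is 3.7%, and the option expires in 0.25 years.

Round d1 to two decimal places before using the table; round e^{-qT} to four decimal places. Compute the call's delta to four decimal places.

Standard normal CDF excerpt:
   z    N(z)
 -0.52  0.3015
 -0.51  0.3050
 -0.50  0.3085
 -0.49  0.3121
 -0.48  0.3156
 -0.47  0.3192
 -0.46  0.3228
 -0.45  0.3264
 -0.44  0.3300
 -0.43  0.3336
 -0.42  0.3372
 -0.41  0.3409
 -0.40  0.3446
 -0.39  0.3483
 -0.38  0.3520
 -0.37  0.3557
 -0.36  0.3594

σ√T = 0.13 × 0.5000 = 0.0650
ln(S/K) + (r − q + σ²/2)T = ln(460/480) + (0.086 − 0.037 + 0.13²/2)·0.25 = -0.0426 + 0.0144 = -0.0282
d₁ = -0.0282 / 0.0650 = -0.4338 → -0.43
N(d₁) = N(-0.43) = 0.3336
Δ_call = exp(−qT)·N(d₁) = 0.9908·0.3336 = 0.3305

0.3305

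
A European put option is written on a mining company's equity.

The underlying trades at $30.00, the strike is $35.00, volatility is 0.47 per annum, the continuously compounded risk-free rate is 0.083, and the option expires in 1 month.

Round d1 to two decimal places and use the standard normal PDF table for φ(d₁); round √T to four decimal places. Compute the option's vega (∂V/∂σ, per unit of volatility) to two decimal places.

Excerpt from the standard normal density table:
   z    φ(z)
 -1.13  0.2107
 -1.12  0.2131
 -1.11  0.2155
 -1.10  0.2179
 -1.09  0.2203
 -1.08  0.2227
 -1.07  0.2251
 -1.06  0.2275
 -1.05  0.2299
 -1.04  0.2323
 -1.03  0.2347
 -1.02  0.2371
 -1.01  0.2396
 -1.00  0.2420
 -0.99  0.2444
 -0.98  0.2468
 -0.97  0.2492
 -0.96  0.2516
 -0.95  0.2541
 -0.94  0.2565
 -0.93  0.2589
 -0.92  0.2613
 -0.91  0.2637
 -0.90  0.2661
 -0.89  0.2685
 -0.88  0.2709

σ√T = 0.47 × 0.2887 = 0.1357
d₁ = [ln(30/35) + (0.083 + ½·0.47²)·0.08333] / (σ√T) = (-0.1542 + 0.0161) / 0.1357 = -1.0173 ⇒ -1.02
√T = √0.08333 = 0.2887
φ(d₁) = φ(-1.02) = 0.2371
vega = S·φ(d₁)·√T = 30·0.2371·0.2887 = 2.0535
(Call and put vega coincide under Black-Scholes.)

2.05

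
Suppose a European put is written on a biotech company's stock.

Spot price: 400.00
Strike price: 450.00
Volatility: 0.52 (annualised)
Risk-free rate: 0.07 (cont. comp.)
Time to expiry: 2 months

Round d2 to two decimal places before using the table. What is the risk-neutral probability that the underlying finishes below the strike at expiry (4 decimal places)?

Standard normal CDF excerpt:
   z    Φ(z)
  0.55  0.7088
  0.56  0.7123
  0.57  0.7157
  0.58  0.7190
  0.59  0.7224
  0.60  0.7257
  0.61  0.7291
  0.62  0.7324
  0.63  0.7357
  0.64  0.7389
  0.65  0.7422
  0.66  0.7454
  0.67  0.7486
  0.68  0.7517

0.7291

σ√T = 0.52 × 0.4082 = 0.2123
ln(S/K) + (r + σ²/2)T = ln(400/450) + (0.07 + 0.52²/2)·0.1667 = -0.1178 + 0.0342 = -0.0836
d₁ = -0.0836 / 0.2123 = -0.3937 → -0.39
d₂ = d₁ − σ√T = -0.3937 − 0.2123 = -0.6060 → -0.61
Risk-neutral Pr[S_T < K] = N(−d₂) = N(0.61) = 0.7291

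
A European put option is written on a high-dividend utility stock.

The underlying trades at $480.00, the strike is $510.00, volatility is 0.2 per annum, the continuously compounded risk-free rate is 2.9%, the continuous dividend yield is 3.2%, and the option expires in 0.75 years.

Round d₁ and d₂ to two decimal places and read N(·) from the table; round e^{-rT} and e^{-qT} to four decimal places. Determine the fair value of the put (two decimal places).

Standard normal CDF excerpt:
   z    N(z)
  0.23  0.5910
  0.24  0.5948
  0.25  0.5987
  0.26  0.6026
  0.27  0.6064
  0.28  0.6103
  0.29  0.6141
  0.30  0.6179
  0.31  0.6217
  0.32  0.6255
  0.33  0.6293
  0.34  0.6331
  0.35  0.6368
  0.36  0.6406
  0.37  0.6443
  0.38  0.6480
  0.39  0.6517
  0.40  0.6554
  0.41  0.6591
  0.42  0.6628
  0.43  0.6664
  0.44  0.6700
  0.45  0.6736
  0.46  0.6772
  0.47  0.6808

$50.15

σ√T = 0.2·√0.75 = 0.1732
d₁ = [ln(480/510) + (0.029 − 0.032 + ½·0.2²)·0.75] / (σ√T) = (-0.0606 + 0.0128) / 0.1732 = -0.2764 ⇒ -0.28
d₂ = -0.2764 − 0.1732 = -0.4496 ⇒ -0.45
exp(−qT) = exp(−0.032·0.75) = 0.9763;  exp(−rT) = exp(−0.029·0.75) = 0.9785
P = 510·0.9785·N(0.45) − 480·0.9763·N(0.28) = 510·0.9785·0.6736 − 480·0.9763·0.6103 = 336.1500 − 286.0012 = 50.1487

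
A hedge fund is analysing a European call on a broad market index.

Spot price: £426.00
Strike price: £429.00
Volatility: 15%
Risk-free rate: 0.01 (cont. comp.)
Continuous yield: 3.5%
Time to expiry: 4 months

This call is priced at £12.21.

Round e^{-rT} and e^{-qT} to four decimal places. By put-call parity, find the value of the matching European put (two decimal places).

exp(−qT) = exp(−0.035·0.3333) = 0.9884;  exp(−rT) = exp(−0.01·0.3333) = 0.9967
Put-call parity: C − P = S·e^(−qT) − K·e^(−rT) = 426·0.9884 − 429·0.9967 = 421.0584 − 427.5843 = -6.5259
P = C − (C − P) = 12.21 − (-6.5259) = 18.7359

£18.74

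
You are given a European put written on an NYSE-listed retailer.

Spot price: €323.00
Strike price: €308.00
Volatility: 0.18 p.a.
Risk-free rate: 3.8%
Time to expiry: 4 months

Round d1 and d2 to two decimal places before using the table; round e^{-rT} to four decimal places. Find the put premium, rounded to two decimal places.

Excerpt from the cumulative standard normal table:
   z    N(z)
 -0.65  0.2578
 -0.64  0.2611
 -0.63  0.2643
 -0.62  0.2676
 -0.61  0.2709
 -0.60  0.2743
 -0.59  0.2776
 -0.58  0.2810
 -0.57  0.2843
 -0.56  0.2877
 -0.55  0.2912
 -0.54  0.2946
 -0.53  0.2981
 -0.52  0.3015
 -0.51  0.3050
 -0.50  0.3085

€5.29

T = 0.3333;  σ√T = 0.1039
d₁ = [ln(323/308) + (0.038 + ½·0.18²)·0.3333] / (σ√T) = (0.0476 + 0.0181) / 0.1039 = 0.6314 which rounds to 0.63
d₂ = 0.6314 − 0.1039 = 0.5275 which rounds to 0.53
exp(−rT) = exp(−0.038·0.3333) = 0.9874
P = 308·0.9874·N(-0.53) − 323·N(-0.63) = 308·0.9874·0.2981 − 323·0.2643 = 90.6579 − 85.3689 = 5.2890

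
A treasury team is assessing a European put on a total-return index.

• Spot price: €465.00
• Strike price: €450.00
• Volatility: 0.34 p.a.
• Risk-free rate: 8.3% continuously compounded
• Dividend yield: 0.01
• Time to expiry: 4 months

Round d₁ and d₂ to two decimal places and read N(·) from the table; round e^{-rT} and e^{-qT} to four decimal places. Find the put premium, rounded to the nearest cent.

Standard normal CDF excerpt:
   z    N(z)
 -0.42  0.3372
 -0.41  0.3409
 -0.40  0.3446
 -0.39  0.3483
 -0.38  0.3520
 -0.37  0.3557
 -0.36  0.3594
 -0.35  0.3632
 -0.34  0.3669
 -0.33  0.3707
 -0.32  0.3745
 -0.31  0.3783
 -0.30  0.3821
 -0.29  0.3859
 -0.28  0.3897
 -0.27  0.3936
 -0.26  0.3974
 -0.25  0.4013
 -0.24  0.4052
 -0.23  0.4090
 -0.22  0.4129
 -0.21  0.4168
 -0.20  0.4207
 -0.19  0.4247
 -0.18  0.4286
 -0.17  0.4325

σ√T = 0.34 × 0.5774 = 0.1963
d₁ = [ln(465/450) + (0.083 − 0.01 + 0.34²/2)·0.3333] / 0.1963 = [0.0328 + 0.0436] / 0.1963 = 0.3892 which rounds to 0.39
d₂ = d₁ − σ√T = 0.3892 − 0.1963 = 0.1929 which rounds to 0.19
exp(−qT) = exp(−0.01·0.3333) = 0.9967;  exp(−rT) = exp(−0.083·0.3333) = 0.9727
N(−d₂) = N(-0.19) = 0.4247;  N(−d₁) = N(-0.39) = 0.3483
P = 450·0.9727·0.4247 − 465·0.9967·0.3483 = 185.8976 − 161.4250 = 24.4725

€24.47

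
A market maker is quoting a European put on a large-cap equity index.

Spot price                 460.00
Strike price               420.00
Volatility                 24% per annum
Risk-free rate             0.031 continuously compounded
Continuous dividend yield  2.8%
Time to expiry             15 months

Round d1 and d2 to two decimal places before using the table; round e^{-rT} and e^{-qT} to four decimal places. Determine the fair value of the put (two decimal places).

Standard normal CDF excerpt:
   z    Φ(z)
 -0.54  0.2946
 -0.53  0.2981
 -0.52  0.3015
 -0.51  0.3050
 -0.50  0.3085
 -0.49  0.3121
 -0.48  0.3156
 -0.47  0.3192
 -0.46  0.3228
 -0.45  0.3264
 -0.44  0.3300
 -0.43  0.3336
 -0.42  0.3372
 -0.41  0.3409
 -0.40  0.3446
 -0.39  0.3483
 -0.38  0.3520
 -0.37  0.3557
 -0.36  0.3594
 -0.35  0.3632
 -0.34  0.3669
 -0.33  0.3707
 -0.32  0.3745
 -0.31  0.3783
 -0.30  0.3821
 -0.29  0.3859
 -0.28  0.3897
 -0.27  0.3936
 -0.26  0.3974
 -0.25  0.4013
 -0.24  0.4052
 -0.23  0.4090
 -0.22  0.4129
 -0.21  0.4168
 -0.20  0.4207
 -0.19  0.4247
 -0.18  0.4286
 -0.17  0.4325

σ√T = 0.24·√1.25 = 0.2683
d₁ = [ln(460/420) + (0.031 − 0.028 + 0.24²/2)·1.25] / 0.2683 = [0.0910 + 0.0397] / 0.2683 = 0.4872 → 0.49
d₂ = d₁ − σ√T = 0.4872 − 0.2683 = 0.2188 → 0.22
e^(−qT) = e^(−0.028·1.25) = 0.9656;  e^(−rT) = e^(−0.031·1.25) = 0.9620
N(−d₂) = N(-0.22) = 0.4129;  N(−d₁) = N(-0.49) = 0.3121
P = 420·0.9620·0.4129 − 460·0.9656·0.3121 = 166.8281 − 138.6273 = 28.2008

28.20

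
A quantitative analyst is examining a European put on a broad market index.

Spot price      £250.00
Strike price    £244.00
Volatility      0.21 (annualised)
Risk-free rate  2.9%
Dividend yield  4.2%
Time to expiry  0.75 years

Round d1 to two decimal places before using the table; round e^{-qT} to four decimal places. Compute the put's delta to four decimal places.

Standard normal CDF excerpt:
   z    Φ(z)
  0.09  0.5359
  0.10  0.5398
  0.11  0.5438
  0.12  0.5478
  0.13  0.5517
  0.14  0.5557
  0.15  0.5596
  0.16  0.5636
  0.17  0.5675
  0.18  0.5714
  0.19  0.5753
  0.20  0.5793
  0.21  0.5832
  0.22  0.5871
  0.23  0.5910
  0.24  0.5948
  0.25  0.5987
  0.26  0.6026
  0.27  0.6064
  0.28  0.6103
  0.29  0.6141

-0.4191

T = 0.75;  σ√T = 0.1819
d₁ = [ln(250/244) + (0.029 − 0.042 + 0.21²/2)·0.75] / 0.1819 = [0.0243 + 0.0068] / 0.1819 = 0.1709 ⇒ 0.17
N(d₁) = N(0.17) = 0.5675
Δ_put = exp(−qT)·(N(d₁) − 1) = 0.9690·(0.5675 − 1) = -0.4191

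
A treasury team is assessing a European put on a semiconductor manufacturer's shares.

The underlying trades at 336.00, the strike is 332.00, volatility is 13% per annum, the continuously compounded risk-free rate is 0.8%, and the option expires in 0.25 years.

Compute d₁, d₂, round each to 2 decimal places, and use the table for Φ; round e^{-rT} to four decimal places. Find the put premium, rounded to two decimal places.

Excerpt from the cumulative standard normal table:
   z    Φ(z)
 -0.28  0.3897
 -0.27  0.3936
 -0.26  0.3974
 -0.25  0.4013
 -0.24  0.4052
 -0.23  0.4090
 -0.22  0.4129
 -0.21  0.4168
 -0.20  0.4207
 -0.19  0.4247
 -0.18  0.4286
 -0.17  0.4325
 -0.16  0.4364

T = 0.25;  σ√T = 0.0650
d₁ = [ln(336/332) + (0.008 + ½·0.13²)·0.25] / (σ√T) = (0.0120 + 0.0041) / 0.0650 = 0.2475 which rounds to 0.25
d₂ = 0.2475 − 0.0650 = 0.1825 which rounds to 0.18
exp(−rT) = exp(−0.008·0.25) = 0.9980
N(−d₂) = N(-0.18) = 0.4286;  N(−d₁) = N(-0.25) = 0.4013
P = 332·0.9980·0.4286 − 336·0.4013 = 142.0106 − 134.8368 = 7.1738

7.17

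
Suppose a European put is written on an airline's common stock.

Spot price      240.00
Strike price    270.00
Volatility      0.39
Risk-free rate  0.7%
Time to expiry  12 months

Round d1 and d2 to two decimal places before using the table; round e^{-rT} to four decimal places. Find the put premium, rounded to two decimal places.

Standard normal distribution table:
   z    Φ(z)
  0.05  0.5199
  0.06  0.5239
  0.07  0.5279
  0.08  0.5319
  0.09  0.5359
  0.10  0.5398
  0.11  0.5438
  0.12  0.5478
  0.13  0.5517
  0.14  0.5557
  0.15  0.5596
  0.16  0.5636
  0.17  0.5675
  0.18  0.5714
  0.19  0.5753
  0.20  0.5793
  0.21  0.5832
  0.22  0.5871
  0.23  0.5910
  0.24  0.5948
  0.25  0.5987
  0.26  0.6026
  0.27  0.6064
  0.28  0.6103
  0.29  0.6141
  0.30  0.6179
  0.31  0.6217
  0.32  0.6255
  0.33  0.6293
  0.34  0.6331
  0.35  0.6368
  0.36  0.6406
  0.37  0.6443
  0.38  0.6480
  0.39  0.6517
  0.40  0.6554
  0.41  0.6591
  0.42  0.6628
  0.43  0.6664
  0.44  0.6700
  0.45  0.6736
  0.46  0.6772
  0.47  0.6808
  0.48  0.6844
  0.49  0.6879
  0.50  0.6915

σ√T = 0.39 × 1.0000 = 0.3900
ln(S/K) + (r + σ²/2)T = ln(240/270) + (0.007 + 0.39²/2)·1 = -0.1178 + 0.0831 = -0.0347
d₁ = -0.0347 / 0.3900 = -0.0891 → -0.09
d₂ = d₁ − σ√T = -0.0891 − 0.3900 = -0.4791 → -0.48
e^(−rT) = e^(−0.007·1) = 0.9930
N(−d₂) = N(0.48) = 0.6844;  N(−d₁) = N(0.09) = 0.5359
P = 270·0.9930·0.6844 − 240·0.5359 = 183.4945 − 128.6160 = 54.8785

54.88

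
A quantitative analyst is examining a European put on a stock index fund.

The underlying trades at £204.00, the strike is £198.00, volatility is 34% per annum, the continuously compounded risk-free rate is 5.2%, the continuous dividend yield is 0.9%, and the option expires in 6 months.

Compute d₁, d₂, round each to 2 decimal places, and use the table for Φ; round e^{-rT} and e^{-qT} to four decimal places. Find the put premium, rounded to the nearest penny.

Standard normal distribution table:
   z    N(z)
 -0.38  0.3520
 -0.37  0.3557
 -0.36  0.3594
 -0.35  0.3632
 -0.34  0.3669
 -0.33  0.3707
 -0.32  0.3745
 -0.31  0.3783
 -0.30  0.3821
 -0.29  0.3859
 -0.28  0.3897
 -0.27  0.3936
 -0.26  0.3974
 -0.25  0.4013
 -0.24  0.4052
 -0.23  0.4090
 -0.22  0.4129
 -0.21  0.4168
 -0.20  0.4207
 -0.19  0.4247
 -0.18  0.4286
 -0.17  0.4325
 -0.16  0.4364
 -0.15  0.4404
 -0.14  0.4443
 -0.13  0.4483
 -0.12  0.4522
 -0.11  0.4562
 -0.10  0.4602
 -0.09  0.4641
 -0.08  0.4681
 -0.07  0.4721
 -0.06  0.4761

£14.25

T = 0.5;  σ√T = 0.2404
d₁ = [ln(204/198) + (0.052 − 0.009 + ½·0.34²)·0.5] / (σ√T) = (0.0299 + 0.0504) / 0.2404 = 0.3338 ⇒ 0.33
d₂ = 0.3338 − 0.2404 = 0.0934 ⇒ 0.09
e^(−qT) = e^(−0.009·0.5) = 0.9955;  e^(−rT) = e^(−0.052·0.5) = 0.9743
P = 198·0.9743·N(-0.09) − 204·0.9955·N(-0.33) = 198·0.9743·0.4641 − 204·0.9955·0.3707 = 89.5302 − 75.2825 = 14.2477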